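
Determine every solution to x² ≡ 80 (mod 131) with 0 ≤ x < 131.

Since 131 ≡ 3 (mod 4), a square root of 80 is 80^((131+1)/4) = 80^33 mod 131.
Repeated squaring: 80^2≡112, 80^4≡99, 80^8≡107, 80^16≡52, 80^32≡84 (mod 131).
80^33 = 80^(32+1) ≡ 39 (mod 131).
Check: 39² = 1521 ≡ 80 (mod 131). The two roots are 39 and 92.

39, 92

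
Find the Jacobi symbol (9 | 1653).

Reciprocity: 9 ≡ 1 and 1653 ≡ 1 (mod 4), so (9/1653) = +(1653/9).
Reduce top mod 9: now compute (6/9).
Pull out 2: since 9 ≡ 1 (mod 8), (2/9) = +1.
Reciprocity: 3 ≡ 3 and 9 ≡ 1 (mod 4), so (3/9) = +(9/3).
Reduce top mod 3: now compute (0/3).
Top reduces to 0: gcd > 1, so the symbol is 0.

0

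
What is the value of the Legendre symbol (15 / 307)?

Reciprocity: 15 ≡ 3 and 307 ≡ 3 (mod 4), so (15/307) = −(307/15).
Reduce top mod 15: now compute (7/15).
Reciprocity: 7 ≡ 3 and 15 ≡ 3 (mod 4), so (7/15) = −(15/7).
Reduce top mod 7: now compute (1/7).
Reached (1/7) = 1. Collecting the sign flips along the way, the symbol is +1.

1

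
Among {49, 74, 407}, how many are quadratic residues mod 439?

1

(49/439) = +1 → QR.
(74/439) = -1 → non-residue.
(407/439) = -1 → non-residue.
Total quadratic residues among the 3: 1.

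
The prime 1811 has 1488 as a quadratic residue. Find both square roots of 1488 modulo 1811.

Since 1811 ≡ 3 (mod 4), a square root of 1488 is 1488^((1811+1)/4) = 1488^453 mod 1811.
Repeated squaring: 1488^2≡1102, 1488^4≡1034, 1488^8≡666, 1488^16≡1672, 1488^32≡1211, 1488^64≡1422, 1488^128≡1008, 1488^256≡93 (mod 1811).
1488^453 = 1488^(256+128+64+4+1) ≡ 410 (mod 1811).
Check: 410² = 168100 ≡ 1488 (mod 1811). The two roots are 410 and 1401.

410, 1401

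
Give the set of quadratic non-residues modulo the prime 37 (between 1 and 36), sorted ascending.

2 5 6 8 13 14 15 17 18 19 20 22 23 24 29 31 32 35

Square k = 1,…,18 (k and 37−k give the same square):
1²=1, 2²=4, 3²=9, 4²=16, 5²=25, 6²=36, 7²≡12, 8²≡27, 9²≡7, 10²≡26, 11²≡10, 12²≡33, 13²≡21, 14²≡11, 15²≡3, 16²≡34, 17²≡30, 18²≡28 (mod 37).
The residues are {1, 3, 4, 7, 9, 10, 11, 12, 16, 21, 25, 26, 27, 28, 30, 33, 34, 36}; the non-residues are the remaining 18 nonzero classes.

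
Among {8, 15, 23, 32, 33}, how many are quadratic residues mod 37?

1

(8/37) = -1 → non-residue.
(15/37) = -1 → non-residue.
(23/37) = -1 → non-residue.
(32/37) = -1 → non-residue.
(33/37) = +1 → QR.
Total quadratic residues among the 5: 1.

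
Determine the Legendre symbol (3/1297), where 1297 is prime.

1

Reciprocity: 3 ≡ 3 and 1297 ≡ 1 (mod 4), so (3/1297) = +(1297/3).
Reduce top mod 3: now compute (1/3).
Reached (1/3) = 1. Collecting the sign flips along the way, the symbol is +1.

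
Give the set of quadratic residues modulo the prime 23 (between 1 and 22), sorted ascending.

Square k = 1,…,11 (k and 23−k give the same square):
1²=1, 2²=4, 3²=9, 4²=16, 5²≡2, 6²≡13, 7²≡3, 8²≡18, 9²≡12, 10²≡8, 11²≡6 (mod 23).
So the quadratic residues mod 23 are {1, 2, 3, 4, 6, 8, 9, 12, 13, 16, 18}.

1, 2, 3, 4, 6, 8, 9, 12, 13, 16, 18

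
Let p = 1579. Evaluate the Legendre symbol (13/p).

Reciprocity: 13 ≡ 1 and 1579 ≡ 3 (mod 4), so (13/1579) = +(1579/13).
Reduce top mod 13: now compute (6/13).
Pull out 2: since 13 ≡ 5 (mod 8), (2/13) = -1.
Reciprocity: 3 ≡ 3 and 13 ≡ 1 (mod 4), so (3/13) = +(13/3).
Reduce top mod 3: now compute (1/3).
Reached (1/3) = 1. Collecting the sign flips along the way, the symbol is -1.

-1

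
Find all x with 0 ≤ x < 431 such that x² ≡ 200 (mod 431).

Since 431 ≡ 3 (mod 4), a square root of 200 is 200^((431+1)/4) = 200^108 mod 431.
Repeated squaring: 200^2≡348, 200^4≡424, 200^8≡49, 200^16≡246, 200^32≡176, 200^64≡375 (mod 431).
200^108 = 200^(64+32+8+4) ≡ 275 (mod 431).
Check: 275² = 75625 ≡ 200 (mod 431). The two roots are 156 and 275.

156, 275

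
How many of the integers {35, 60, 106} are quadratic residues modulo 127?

(35/127) = +1 → QR.
(60/127) = +1 → QR.
(106/127) = -1 → non-residue.
Total quadratic residues among the 3: 2.

2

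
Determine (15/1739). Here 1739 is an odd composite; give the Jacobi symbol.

Reciprocity: 15 ≡ 3 and 1739 ≡ 3 (mod 4), so (15/1739) = −(1739/15).
Reduce top mod 15: now compute (14/15).
Pull out 2: since 15 ≡ 7 (mod 8), (2/15) = +1.
Reciprocity: 7 ≡ 3 and 15 ≡ 3 (mod 4), so (7/15) = −(15/7).
Reduce top mod 7: now compute (1/7).
Reached (1/7) = 1. Collecting the sign flips along the way, the symbol is +1.

1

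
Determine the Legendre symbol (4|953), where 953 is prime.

1

Euler's criterion: (4/953) ≡ 4^476 (mod 953).
4^2 ≡ 16 (mod 953)
4^4 ≡ 256 (mod 953)
4^8 ≡ 732 (mod 953)
4^16 ≡ 238 (mod 953)
4^32 ≡ 417 (mod 953)
4^64 ≡ 443 (mod 953)
4^128 ≡ 884 (mod 953)
4^256 ≡ 949 (mod 953)
4^476 = 4^(256+128+64+16+8+4) ≡ 1 (mod 953).
Result is 1, so (4/953) = 1.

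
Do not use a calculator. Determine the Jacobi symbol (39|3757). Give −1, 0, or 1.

Reciprocity: 39 ≡ 3 and 3757 ≡ 1 (mod 4), so (39/3757) = +(3757/39).
Reduce top mod 39: now compute (13/39).
Reciprocity: 13 ≡ 1 and 39 ≡ 3 (mod 4), so (13/39) = +(39/13).
Reduce top mod 13: now compute (0/13).
Top reduces to 0: gcd > 1, so the symbol is 0.

0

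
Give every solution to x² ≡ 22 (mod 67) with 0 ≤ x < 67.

Since 67 ≡ 3 (mod 4), a square root of 22 is 22^((67+1)/4) = 22^17 mod 67.
Repeated squaring: 22^2≡15, 22^4≡24, 22^8≡40, 22^16≡59 (mod 67).
22^17 = 22^(16+1) ≡ 25 (mod 67).
Check: 25² = 625 ≡ 22 (mod 67). The two roots are 25 and 42.

25, 42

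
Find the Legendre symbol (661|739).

1

Euler's criterion: (661/739) ≡ 661^369 (mod 739).
661^2 ≡ 172 (mod 739)
661^4 ≡ 24 (mod 739)
661^8 ≡ 576 (mod 739)
661^16 ≡ 704 (mod 739)
661^32 ≡ 486 (mod 739)
661^64 ≡ 455 (mod 739)
661^128 ≡ 105 (mod 739)
661^256 ≡ 679 (mod 739)
661^369 = 661^(256+64+32+16+1) ≡ 1 (mod 739).
Result is 1, so (661/739) = 1.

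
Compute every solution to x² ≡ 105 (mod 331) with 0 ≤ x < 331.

Since 331 ≡ 3 (mod 4), a square root of 105 is 105^((331+1)/4) = 105^83 mod 331.
Repeated squaring: 105^2≡102, 105^4≡143, 105^8≡258, 105^16≡33, 105^32≡96, 105^64≡279 (mod 331).
105^83 = 105^(64+16+2+1) ≡ 84 (mod 331).
Check: 84² = 7056 ≡ 105 (mod 331). The two roots are 84 and 247.

84, 247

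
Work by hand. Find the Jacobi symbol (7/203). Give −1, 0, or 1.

Reciprocity: 7 ≡ 3 and 203 ≡ 3 (mod 4), so (7/203) = −(203/7).
Reduce top mod 7: now compute (0/7).
Top reduces to 0: gcd > 1, so the symbol is 0.

0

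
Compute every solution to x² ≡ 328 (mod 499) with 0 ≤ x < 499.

Since 499 ≡ 3 (mod 4), a square root of 328 is 328^((499+1)/4) = 328^125 mod 499.
Repeated squaring: 328^2≡299, 328^4≡80, 328^8≡412, 328^16≡84, 328^32≡70, 328^64≡409 (mod 499).
328^125 = 328^(64+32+16+8+4+1) ≡ 276 (mod 499).
Check: 276² = 76176 ≡ 328 (mod 499). The two roots are 223 and 276.

223, 276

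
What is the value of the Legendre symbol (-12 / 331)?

1

Euler's criterion: (-12/331) ≡ 319^165 (mod 331).
319^2 ≡ 144 (mod 331)
319^4 ≡ 214 (mod 331)
319^8 ≡ 118 (mod 331)
319^16 ≡ 22 (mod 331)
319^32 ≡ 153 (mod 331)
319^64 ≡ 239 (mod 331)
319^128 ≡ 189 (mod 331)
319^165 = 319^(128+32+4+1) ≡ 1 (mod 331).
Result is 1, so (-12/331) = 1.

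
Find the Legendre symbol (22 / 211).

Pull out 2: since 211 ≡ 3 (mod 8), (2/211) = -1.
Reciprocity: 11 ≡ 3 and 211 ≡ 3 (mod 4), so (11/211) = −(211/11).
Reduce top mod 11: now compute (2/11).
Pull out 2: since 11 ≡ 3 (mod 8), (2/11) = -1.
Reached (1/11) = 1. Collecting the sign flips along the way, the symbol is -1.

-1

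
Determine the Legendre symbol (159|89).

-1

Euler's criterion: (159/89) ≡ 70^44 (mod 89).
70^2 ≡ 5 (mod 89)
70^4 ≡ 25 (mod 89)
70^8 ≡ 2 (mod 89)
70^16 ≡ 4 (mod 89)
70^32 ≡ 16 (mod 89)
70^44 = 70^(32+8+4) ≡ 88 (mod 89).
Result is 88 ≡ −1, so (159/89) = −1.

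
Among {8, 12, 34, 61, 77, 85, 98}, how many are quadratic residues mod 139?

2

(8/139) = -1 → non-residue.
(12/139) = -1 → non-residue.
(34/139) = +1 → QR.
(61/139) = -1 → non-residue.
(77/139) = +1 → QR.
(85/139) = -1 → non-residue.
(98/139) = -1 → non-residue.
Total quadratic residues among the 7: 2.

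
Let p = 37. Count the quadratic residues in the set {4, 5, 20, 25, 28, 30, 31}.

(4/37) = +1 → QR.
(5/37) = -1 → non-residue.
(20/37) = -1 → non-residue.
(25/37) = +1 → QR.
(28/37) = +1 → QR.
(30/37) = +1 → QR.
(31/37) = -1 → non-residue.
Total quadratic residues among the 7: 4.

4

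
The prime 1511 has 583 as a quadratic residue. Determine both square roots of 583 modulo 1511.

437, 1074

Since 1511 ≡ 3 (mod 4), a square root of 583 is 583^((1511+1)/4) = 583^378 mod 1511.
Repeated squaring: 583^2≡1425, 583^4≡1352, 583^8≡1105, 583^16≡137, 583^32≡637, 583^64≡821, 583^128≡135, 583^256≡93 (mod 1511).
583^378 = 583^(256+64+32+16+8+2) ≡ 1074 (mod 1511).
Check: 1074² = 1153476 ≡ 583 (mod 1511). The two roots are 437 and 1074.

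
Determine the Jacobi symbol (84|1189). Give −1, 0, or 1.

Pull out 2^2: since 1189 ≡ 5 (mod 8), (2/1189) = -1, so (2/1189)^2 = +1.
Reciprocity: 21 ≡ 1 and 1189 ≡ 1 (mod 4), so (21/1189) = +(1189/21).
Reduce top mod 21: now compute (13/21).
Reciprocity: 13 ≡ 1 and 21 ≡ 1 (mod 4), so (13/21) = +(21/13).
Reduce top mod 13: now compute (8/13).
Pull out 2^3: since 13 ≡ 5 (mod 8), (2/13) = -1, so (2/13)^3 = -1.
Reached (1/13) = 1. Collecting the sign flips along the way, the symbol is -1.

-1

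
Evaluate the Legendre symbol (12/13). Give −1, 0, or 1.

Pull out 2^2: since 13 ≡ 5 (mod 8), (2/13) = -1, so (2/13)^2 = +1.
Reciprocity: 3 ≡ 3 and 13 ≡ 1 (mod 4), so (3/13) = +(13/3).
Reduce top mod 3: now compute (1/3).
Reached (1/3) = 1. Collecting the sign flips along the way, the symbol is +1.

1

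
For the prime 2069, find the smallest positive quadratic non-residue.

(2/2069) = −1, so 2 is the smallest positive non-residue mod 2069.

2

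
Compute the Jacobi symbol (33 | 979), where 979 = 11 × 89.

0

Reciprocity: 33 ≡ 1 and 979 ≡ 3 (mod 4), so (33/979) = +(979/33).
Reduce top mod 33: now compute (22/33).
Pull out 2: since 33 ≡ 1 (mod 8), (2/33) = +1.
Reciprocity: 11 ≡ 3 and 33 ≡ 1 (mod 4), so (11/33) = +(33/11).
Reduce top mod 11: now compute (0/11).
Top reduces to 0: gcd > 1, so the symbol is 0.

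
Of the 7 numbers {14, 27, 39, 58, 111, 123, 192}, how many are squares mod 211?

(14/211) = +1 → QR.
(27/211) = -1 → non-residue.
(39/211) = -1 → non-residue.
(58/211) = +1 → QR.
(111/211) = -1 → non-residue.
(123/211) = +1 → QR.
(192/211) = -1 → non-residue.
Total quadratic residues among the 7: 3.

3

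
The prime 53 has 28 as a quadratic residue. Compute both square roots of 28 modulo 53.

9, 44

53 ≡ 1 (mod 4), so we find a root by search.
Trying successive values, 9² = 81 ≡ 28 (mod 53). The other root is 53 − 9 = 44.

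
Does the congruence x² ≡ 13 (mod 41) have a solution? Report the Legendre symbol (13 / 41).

-1

Reciprocity: 13 ≡ 1 and 41 ≡ 1 (mod 4), so (13/41) = +(41/13).
Reduce top mod 13: now compute (2/13).
Pull out 2: since 13 ≡ 5 (mod 8), (2/13) = -1.
Reached (1/13) = 1. Collecting the sign flips along the way, the symbol is -1.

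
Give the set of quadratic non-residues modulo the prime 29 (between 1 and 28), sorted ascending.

2 3 8 10 11 12 14 15 17 18 19 21 26 27

Square k = 1,…,14 (k and 29−k give the same square):
1²=1, 2²=4, 3²=9, 4²=16, 5²=25, 6²≡7, 7²≡20, 8²≡6, 9²≡23, 10²≡13, 11²≡5, 12²≡28, 13²≡24, 14²≡22 (mod 29).
The residues are {1, 4, 5, 6, 7, 9, 13, 16, 20, 22, 23, 24, 25, 28}; the non-residues are the remaining 14 nonzero classes.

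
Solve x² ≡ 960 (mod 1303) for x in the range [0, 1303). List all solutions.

Since 1303 ≡ 3 (mod 4), a square root of 960 is 960^((1303+1)/4) = 960^326 mod 1303.
Repeated squaring: 960^2≡379, 960^4≡311, 960^8≡299, 960^16≡797, 960^32≡648, 960^64≡338, 960^128≡883, 960^256≡495 (mod 1303).
960^326 = 960^(256+64+4+2) ≡ 1051 (mod 1303).
Check: 1051² = 1104601 ≡ 960 (mod 1303). The two roots are 252 and 1051.

252, 1051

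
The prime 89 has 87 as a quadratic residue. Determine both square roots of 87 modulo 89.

40, 49

89 ≡ 1 (mod 4), so we find a root by search.
Trying successive values, 40² = 1600 ≡ 87 (mod 89). The other root is 89 − 40 = 49.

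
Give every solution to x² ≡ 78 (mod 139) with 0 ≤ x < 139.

Since 139 ≡ 3 (mod 4), a square root of 78 is 78^((139+1)/4) = 78^35 mod 139.
Repeated squaring: 78^2≡107, 78^4≡51, 78^8≡99, 78^16≡71, 78^32≡37 (mod 139).
78^35 = 78^(32+2+1) ≡ 83 (mod 139).
Check: 83² = 6889 ≡ 78 (mod 139). The two roots are 56 and 83.

56, 83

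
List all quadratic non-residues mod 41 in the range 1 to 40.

3, 6, 7, 11, 12, 13, 14, 15, 17, 19, 22, 24, 26, 27, 28, 29, 30, 34, 35, 38

Square k = 1,…,20 (k and 41−k give the same square):
1²=1, 2²=4, 3²=9, 4²=16, 5²=25, 6²=36, 7²≡8, 8²≡23, 9²≡40, 10²≡18, 11²≡39, 12²≡21, 13²≡5, 14²≡32, 15²≡20, 16²≡10, 17²≡2, 18²≡37, 19²≡33, 20²≡31 (mod 41).
The residues are {1, 2, 4, 5, 8, 9, 10, 16, 18, 20, 21, 23, 25, 31, 32, 33, 36, 37, 39, 40}; the non-residues are the remaining 20 nonzero classes.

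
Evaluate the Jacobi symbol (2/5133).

Pull out 2: since 5133 ≡ 5 (mod 8), (2/5133) = -1.
Reached (1/5133) = 1. Collecting the sign flips along the way, the symbol is -1.

-1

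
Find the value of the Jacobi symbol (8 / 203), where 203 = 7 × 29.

Pull out 2^3: since 203 ≡ 3 (mod 8), (2/203) = -1, so (2/203)^3 = -1.
Reached (1/203) = 1. Collecting the sign flips along the way, the symbol is -1.

-1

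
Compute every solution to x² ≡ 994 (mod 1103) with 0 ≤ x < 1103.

356, 747

Since 1103 ≡ 3 (mod 4), a square root of 994 is 994^((1103+1)/4) = 994^276 mod 1103.
Repeated squaring: 994^2≡851, 994^4≡633, 994^8≡300, 994^16≡657, 994^32≡376, 994^64≡192, 994^128≡465, 994^256≡37 (mod 1103).
994^276 = 994^(256+16+4) ≡ 747 (mod 1103).
Check: 747² = 558009 ≡ 994 (mod 1103). The two roots are 356 and 747.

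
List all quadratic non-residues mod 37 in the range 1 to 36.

Square k = 1,…,18 (k and 37−k give the same square):
1²=1, 2²=4, 3²=9, 4²=16, 5²=25, 6²=36, 7²≡12, 8²≡27, 9²≡7, 10²≡26, 11²≡10, 12²≡33, 13²≡21, 14²≡11, 15²≡3, 16²≡34, 17²≡30, 18²≡28 (mod 37).
The residues are {1, 3, 4, 7, 9, 10, 11, 12, 16, 21, 25, 26, 27, 28, 30, 33, 34, 36}; the non-residues are the remaining 18 nonzero classes.

2 5 6 8 13 14 15 17 18 19 20 22 23 24 29 31 32 35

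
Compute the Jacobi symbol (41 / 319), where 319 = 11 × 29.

Reciprocity: 41 ≡ 1 and 319 ≡ 3 (mod 4), so (41/319) = +(319/41).
Reduce top mod 41: now compute (32/41).
Pull out 2^5: since 41 ≡ 1 (mod 8), (2/41) = +1, so (2/41)^5 = +1.
Reached (1/41) = 1. Collecting the sign flips along the way, the symbol is +1.

1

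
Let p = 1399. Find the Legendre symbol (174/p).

Pull out 2: since 1399 ≡ 7 (mod 8), (2/1399) = +1.
Reciprocity: 87 ≡ 3 and 1399 ≡ 3 (mod 4), so (87/1399) = −(1399/87).
Reduce top mod 87: now compute (7/87).
Reciprocity: 7 ≡ 3 and 87 ≡ 3 (mod 4), so (7/87) = −(87/7).
Reduce top mod 7: now compute (3/7).
Reciprocity: 3 ≡ 3 and 7 ≡ 3 (mod 4), so (3/7) = −(7/3).
Reduce top mod 3: now compute (1/3).
Reached (1/3) = 1. Collecting the sign flips along the way, the symbol is -1.

-1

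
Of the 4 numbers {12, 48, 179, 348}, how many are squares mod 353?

0

(12/353) = -1 → non-residue.
(48/353) = -1 → non-residue.
(179/353) = -1 → non-residue.
(348/353) = -1 → non-residue.
Total quadratic residues among the 4: 0.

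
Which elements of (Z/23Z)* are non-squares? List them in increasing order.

5 7 10 11 14 15 17 19 20 21 22

Square k = 1,…,11 (k and 23−k give the same square):
1²=1, 2²=4, 3²=9, 4²=16, 5²≡2, 6²≡13, 7²≡3, 8²≡18, 9²≡12, 10²≡8, 11²≡6 (mod 23).
The residues are {1, 2, 3, 4, 6, 8, 9, 12, 13, 16, 18}; the non-residues are the remaining 11 nonzero classes.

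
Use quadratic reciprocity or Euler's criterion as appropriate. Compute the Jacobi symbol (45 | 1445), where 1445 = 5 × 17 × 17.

0

Reciprocity: 45 ≡ 1 and 1445 ≡ 1 (mod 4), so (45/1445) = +(1445/45).
Reduce top mod 45: now compute (5/45).
Reciprocity: 5 ≡ 1 and 45 ≡ 1 (mod 4), so (5/45) = +(45/5).
Reduce top mod 5: now compute (0/5).
Top reduces to 0: gcd > 1, so the symbol is 0.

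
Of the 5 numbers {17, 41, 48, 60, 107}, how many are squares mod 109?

(17/109) = -1 → non-residue.
(41/109) = -1 → non-residue.
(48/109) = +1 → QR.
(60/109) = +1 → QR.
(107/109) = -1 → non-residue.
Total quadratic residues among the 5: 2.

2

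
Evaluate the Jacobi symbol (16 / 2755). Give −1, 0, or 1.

1

Pull out 2^4: since 2755 ≡ 3 (mod 8), (2/2755) = -1, so (2/2755)^4 = +1.
Reached (1/2755) = 1. Collecting the sign flips along the way, the symbol is +1.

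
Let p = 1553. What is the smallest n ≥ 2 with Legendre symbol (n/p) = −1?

3

(2/1553) = +1, so 2 is a residue.
(3/1553) = −1, so 3 is the smallest positive non-residue mod 1553.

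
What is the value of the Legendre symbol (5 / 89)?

Euler's criterion: (5/89) ≡ 5^44 (mod 89).
5^2 ≡ 25 (mod 89)
5^4 ≡ 2 (mod 89)
5^8 ≡ 4 (mod 89)
5^16 ≡ 16 (mod 89)
5^32 ≡ 78 (mod 89)
5^44 = 5^(32+8+4) ≡ 1 (mod 89).
Result is 1, so (5/89) = 1.

1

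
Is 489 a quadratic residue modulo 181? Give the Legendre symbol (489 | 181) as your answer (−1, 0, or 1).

-1

First reduce: 489 ≡ 127 (mod 181).
Reciprocity: 127 ≡ 3 and 181 ≡ 1 (mod 4), so (127/181) = +(181/127).
Reduce top mod 127: now compute (54/127).
Pull out 2: since 127 ≡ 7 (mod 8), (2/127) = +1.
Reciprocity: 27 ≡ 3 and 127 ≡ 3 (mod 4), so (27/127) = −(127/27).
Reduce top mod 27: now compute (19/27).
Reciprocity: 19 ≡ 3 and 27 ≡ 3 (mod 4), so (19/27) = −(27/19).
Reduce top mod 19: now compute (8/19).
Pull out 2^3: since 19 ≡ 3 (mod 8), (2/19) = -1, so (2/19)^3 = -1.
Reached (1/19) = 1. Collecting the sign flips along the way, the symbol is -1.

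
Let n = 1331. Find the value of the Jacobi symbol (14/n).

1

Pull out 2: since 1331 ≡ 3 (mod 8), (2/1331) = -1.
Reciprocity: 7 ≡ 3 and 1331 ≡ 3 (mod 4), so (7/1331) = −(1331/7).
Reduce top mod 7: now compute (1/7).
Reached (1/7) = 1. Collecting the sign flips along the way, the symbol is +1.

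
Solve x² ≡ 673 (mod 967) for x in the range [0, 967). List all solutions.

217, 750

Since 967 ≡ 3 (mod 4), a square root of 673 is 673^((967+1)/4) = 673^242 mod 967.
Repeated squaring: 673^2≡373, 673^4≡848, 673^8≡623, 673^16≡362, 673^32≡499, 673^64≡482, 673^128≡244 (mod 967).
673^242 = 673^(128+64+32+16+2) ≡ 750 (mod 967).
Check: 750² = 562500 ≡ 673 (mod 967). The two roots are 217 and 750.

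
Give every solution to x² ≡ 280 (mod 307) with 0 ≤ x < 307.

Since 307 ≡ 3 (mod 4), a square root of 280 is 280^((307+1)/4) = 280^77 mod 307.
Repeated squaring: 280^2≡115, 280^4≡24, 280^8≡269, 280^16≡216, 280^32≡299, 280^64≡64 (mod 307).
280^77 = 280^(64+8+4+1) ≡ 105 (mod 307).
Check: 105² = 11025 ≡ 280 (mod 307). The two roots are 105 and 202.

105, 202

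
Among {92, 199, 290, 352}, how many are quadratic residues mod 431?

(92/431) = +1 → QR.
(199/431) = -1 → non-residue.
(290/431) = +1 → QR.
(352/431) = +1 → QR.
Total quadratic residues among the 4: 3.

3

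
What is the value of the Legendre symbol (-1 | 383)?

-1

First reduce: -1 ≡ 382 (mod 383).
Pull out 2: since 383 ≡ 7 (mod 8), (2/383) = +1.
Reciprocity: 191 ≡ 3 and 383 ≡ 3 (mod 4), so (191/383) = −(383/191).
Reduce top mod 191: now compute (1/191).
Reached (1/191) = 1. Collecting the sign flips along the way, the symbol is -1.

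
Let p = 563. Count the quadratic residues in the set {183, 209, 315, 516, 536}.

(183/563) = +1 → QR.
(209/563) = +1 → QR.
(315/563) = -1 → non-residue.
(516/563) = -1 → non-residue.
(536/563) = -1 → non-residue.
Total quadratic residues among the 5: 2.

2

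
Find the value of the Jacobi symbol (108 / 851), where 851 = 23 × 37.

Pull out 2^2: since 851 ≡ 3 (mod 8), (2/851) = -1, so (2/851)^2 = +1.
Reciprocity: 27 ≡ 3 and 851 ≡ 3 (mod 4), so (27/851) = −(851/27).
Reduce top mod 27: now compute (14/27).
Pull out 2: since 27 ≡ 3 (mod 8), (2/27) = -1.
Reciprocity: 7 ≡ 3 and 27 ≡ 3 (mod 4), so (7/27) = −(27/7).
Reduce top mod 7: now compute (6/7).
Pull out 2: since 7 ≡ 7 (mod 8), (2/7) = +1.
Reciprocity: 3 ≡ 3 and 7 ≡ 3 (mod 4), so (3/7) = −(7/3).
Reduce top mod 3: now compute (1/3).
Reached (1/3) = 1. Collecting the sign flips along the way, the symbol is +1.

1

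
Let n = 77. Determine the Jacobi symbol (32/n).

Pull out 2^5: since 77 ≡ 5 (mod 8), (2/77) = -1, so (2/77)^5 = -1.
Reached (1/77) = 1. Collecting the sign flips along the way, the symbol is -1.

-1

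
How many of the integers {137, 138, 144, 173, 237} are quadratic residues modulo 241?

2

(137/241) = -1 → non-residue.
(138/241) = -1 → non-residue.
(144/241) = +1 → QR.
(173/241) = -1 → non-residue.
(237/241) = +1 → QR.
Total quadratic residues among the 5: 2.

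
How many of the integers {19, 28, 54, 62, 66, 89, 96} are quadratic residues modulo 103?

3

(19/103) = +1 → QR.
(28/103) = +1 → QR.
(54/103) = -1 → non-residue.
(62/103) = -1 → non-residue.
(66/103) = +1 → QR.
(89/103) = -1 → non-residue.
(96/103) = -1 → non-residue.
Total quadratic residues among the 7: 3.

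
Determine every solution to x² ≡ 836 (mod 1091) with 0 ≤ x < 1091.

Since 1091 ≡ 3 (mod 4), a square root of 836 is 836^((1091+1)/4) = 836^273 mod 1091.
Repeated squaring: 836^2≡656, 836^4≡482, 836^8≡1032, 836^16≡208, 836^32≡715, 836^64≡637, 836^128≡1008, 836^256≡343 (mod 1091).
836^273 = 836^(256+16+1) ≡ 796 (mod 1091).
Check: 796² = 633616 ≡ 836 (mod 1091). The two roots are 295 and 796.

295, 796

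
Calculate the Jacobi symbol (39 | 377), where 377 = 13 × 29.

0

Reciprocity: 39 ≡ 3 and 377 ≡ 1 (mod 4), so (39/377) = +(377/39).
Reduce top mod 39: now compute (26/39).
Pull out 2: since 39 ≡ 7 (mod 8), (2/39) = +1.
Reciprocity: 13 ≡ 1 and 39 ≡ 3 (mod 4), so (13/39) = +(39/13).
Reduce top mod 13: now compute (0/13).
Top reduces to 0: gcd > 1, so the symbol is 0.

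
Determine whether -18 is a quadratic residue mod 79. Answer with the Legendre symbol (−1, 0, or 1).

Euler's criterion: (-18/79) ≡ 61^39 (mod 79).
61^2 ≡ 8 (mod 79)
61^4 ≡ 64 (mod 79)
61^8 ≡ 67 (mod 79)
61^16 ≡ 65 (mod 79)
61^32 ≡ 38 (mod 79)
61^39 = 61^(32+4+2+1) ≡ 78 (mod 79).
Result is 78 ≡ −1, so (-18/79) = −1.

-1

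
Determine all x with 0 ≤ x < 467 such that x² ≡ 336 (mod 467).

167, 300

Since 467 ≡ 3 (mod 4), a square root of 336 is 336^((467+1)/4) = 336^117 mod 467.
Repeated squaring: 336^2≡349, 336^4≡381, 336^8≡391, 336^16≡172, 336^32≡163, 336^64≡417 (mod 467).
336^117 = 336^(64+32+16+4+1) ≡ 300 (mod 467).
Check: 300² = 90000 ≡ 336 (mod 467). The two roots are 167 and 300.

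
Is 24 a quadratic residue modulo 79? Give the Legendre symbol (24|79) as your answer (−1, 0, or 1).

-1

Pull out 2^3: since 79 ≡ 7 (mod 8), (2/79) = +1, so (2/79)^3 = +1.
Reciprocity: 3 ≡ 3 and 79 ≡ 3 (mod 4), so (3/79) = −(79/3).
Reduce top mod 3: now compute (1/3).
Reached (1/3) = 1. Collecting the sign flips along the way, the symbol is -1.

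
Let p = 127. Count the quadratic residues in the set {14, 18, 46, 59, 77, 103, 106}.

2

(14/127) = -1 → non-residue.
(18/127) = +1 → QR.
(46/127) = -1 → non-residue.
(59/127) = -1 → non-residue.
(77/127) = -1 → non-residue.
(103/127) = +1 → QR.
(106/127) = -1 → non-residue.
Total quadratic residues among the 7: 2.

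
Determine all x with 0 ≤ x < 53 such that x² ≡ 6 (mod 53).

18, 35

53 ≡ 1 (mod 4), so we find a root by search.
Trying successive values, 18² = 324 ≡ 6 (mod 53). The other root is 53 − 18 = 35.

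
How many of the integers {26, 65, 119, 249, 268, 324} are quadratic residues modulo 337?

(26/337) = +1 → QR.
(65/337) = -1 → non-residue.
(119/337) = -1 → non-residue.
(249/337) = -1 → non-residue.
(268/337) = -1 → non-residue.
(324/337) = +1 → QR.
Total quadratic residues among the 6: 2.

2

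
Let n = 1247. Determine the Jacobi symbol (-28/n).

1

First reduce: -28 ≡ 1219 (mod 1247).
Reciprocity: 1219 ≡ 3 and 1247 ≡ 3 (mod 4), so (1219/1247) = −(1247/1219).
Reduce top mod 1219: now compute (28/1219).
Pull out 2^2: since 1219 ≡ 3 (mod 8), (2/1219) = -1, so (2/1219)^2 = +1.
Reciprocity: 7 ≡ 3 and 1219 ≡ 3 (mod 4), so (7/1219) = −(1219/7).
Reduce top mod 7: now compute (1/7).
Reached (1/7) = 1. Collecting the sign flips along the way, the symbol is +1.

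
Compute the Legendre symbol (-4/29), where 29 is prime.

1

First reduce: -4 ≡ 25 (mod 29).
Reciprocity: 25 ≡ 1 and 29 ≡ 1 (mod 4), so (25/29) = +(29/25).
Reduce top mod 25: now compute (4/25).
Pull out 2^2: since 25 ≡ 1 (mod 8), (2/25) = +1, so (2/25)^2 = +1.
Reached (1/25) = 1. Collecting the sign flips along the way, the symbol is +1.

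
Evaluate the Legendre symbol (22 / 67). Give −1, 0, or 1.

Pull out 2: since 67 ≡ 3 (mod 8), (2/67) = -1.
Reciprocity: 11 ≡ 3 and 67 ≡ 3 (mod 4), so (11/67) = −(67/11).
Reduce top mod 11: now compute (1/11).
Reached (1/11) = 1. Collecting the sign flips along the way, the symbol is +1.

1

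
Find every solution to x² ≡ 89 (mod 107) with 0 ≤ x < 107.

Since 107 ≡ 3 (mod 4), a square root of 89 is 89^((107+1)/4) = 89^27 mod 107.
Repeated squaring: 89^2≡3, 89^4≡9, 89^8≡81, 89^16≡34 (mod 107).
89^27 = 89^(16+8+2+1) ≡ 14 (mod 107).
Check: 14² = 196 ≡ 89 (mod 107). The two roots are 14 and 93.

14, 93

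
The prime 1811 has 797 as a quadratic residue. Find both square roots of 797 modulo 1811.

724, 1087

Since 1811 ≡ 3 (mod 4), a square root of 797 is 797^((1811+1)/4) = 797^453 mod 1811.
Repeated squaring: 797^2≡1359, 797^4≡1472, 797^8≡828, 797^16≡1026, 797^32≡485, 797^64≡1606, 797^128≡372, 797^256≡748 (mod 1811).
797^453 = 797^(256+128+64+4+1) ≡ 724 (mod 1811).
Check: 724² = 524176 ≡ 797 (mod 1811). The two roots are 724 and 1087.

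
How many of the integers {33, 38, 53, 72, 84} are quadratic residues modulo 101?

(33/101) = +1 → QR.
(38/101) = -1 → non-residue.
(53/101) = -1 → non-residue.
(72/101) = -1 → non-residue.
(84/101) = +1 → QR.
Total quadratic residues among the 5: 2.

2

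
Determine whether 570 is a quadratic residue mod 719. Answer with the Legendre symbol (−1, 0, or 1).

-1

Pull out 2: since 719 ≡ 7 (mod 8), (2/719) = +1.
Reciprocity: 285 ≡ 1 and 719 ≡ 3 (mod 4), so (285/719) = +(719/285).
Reduce top mod 285: now compute (149/285).
Reciprocity: 149 ≡ 1 and 285 ≡ 1 (mod 4), so (149/285) = +(285/149).
Reduce top mod 149: now compute (136/149).
Pull out 2^3: since 149 ≡ 5 (mod 8), (2/149) = -1, so (2/149)^3 = -1.
Reciprocity: 17 ≡ 1 and 149 ≡ 1 (mod 4), so (17/149) = +(149/17).
Reduce top mod 17: now compute (13/17).
Reciprocity: 13 ≡ 1 and 17 ≡ 1 (mod 4), so (13/17) = +(17/13).
Reduce top mod 13: now compute (4/13).
Pull out 2^2: since 13 ≡ 5 (mod 8), (2/13) = -1, so (2/13)^2 = +1.
Reached (1/13) = 1. Collecting the sign flips along the way, the symbol is -1.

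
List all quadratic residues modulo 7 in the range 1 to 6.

1,2,4

Square k = 1,…,3 (k and 7−k give the same square):
1²=1, 2²=4, 3²≡2 (mod 7).
So the quadratic residues mod 7 are {1, 2, 4}.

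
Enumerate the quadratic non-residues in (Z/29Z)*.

Square k = 1,…,14 (k and 29−k give the same square):
1²=1, 2²=4, 3²=9, 4²=16, 5²=25, 6²≡7, 7²≡20, 8²≡6, 9²≡23, 10²≡13, 11²≡5, 12²≡28, 13²≡24, 14²≡22 (mod 29).
The residues are {1, 4, 5, 6, 7, 9, 13, 16, 20, 22, 23, 24, 25, 28}; the non-residues are the remaining 14 nonzero classes.

2, 3, 8, 10, 11, 12, 14, 15, 17, 18, 19, 21, 26, 27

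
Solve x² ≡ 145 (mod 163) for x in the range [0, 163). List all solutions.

54, 109

Since 163 ≡ 3 (mod 4), a square root of 145 is 145^((163+1)/4) = 145^41 mod 163.
Repeated squaring: 145^2≡161, 145^4≡4, 145^8≡16, 145^16≡93, 145^32≡10 (mod 163).
145^41 = 145^(32+8+1) ≡ 54 (mod 163).
Check: 54² = 2916 ≡ 145 (mod 163). The two roots are 54 and 109.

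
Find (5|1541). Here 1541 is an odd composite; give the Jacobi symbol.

Reciprocity: 5 ≡ 1 and 1541 ≡ 1 (mod 4), so (5/1541) = +(1541/5).
Reduce top mod 5: now compute (1/5).
Reached (1/5) = 1. Collecting the sign flips along the way, the symbol is +1.

1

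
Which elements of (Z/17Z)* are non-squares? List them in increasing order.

Square k = 1,…,8 (k and 17−k give the same square):
1²=1, 2²=4, 3²=9, 4²=16, 5²≡8, 6²≡2, 7²≡15, 8²≡13 (mod 17).
The residues are {1, 2, 4, 8, 9, 13, 15, 16}; the non-residues are the remaining 8 nonzero classes.

3,5,6,7,10,11,12,14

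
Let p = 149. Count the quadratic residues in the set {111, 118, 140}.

(111/149) = -1 → non-residue.
(118/149) = +1 → QR.
(140/149) = +1 → QR.
Total quadratic residues among the 3: 2.

2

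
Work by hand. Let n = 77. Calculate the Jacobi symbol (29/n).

Reciprocity: 29 ≡ 1 and 77 ≡ 1 (mod 4), so (29/77) = +(77/29).
Reduce top mod 29: now compute (19/29).
Reciprocity: 19 ≡ 3 and 29 ≡ 1 (mod 4), so (19/29) = +(29/19).
Reduce top mod 19: now compute (10/19).
Pull out 2: since 19 ≡ 3 (mod 8), (2/19) = -1.
Reciprocity: 5 ≡ 1 and 19 ≡ 3 (mod 4), so (5/19) = +(19/5).
Reduce top mod 5: now compute (4/5).
Pull out 2^2: since 5 ≡ 5 (mod 8), (2/5) = -1, so (2/5)^2 = +1.
Reached (1/5) = 1. Collecting the sign flips along the way, the symbol is -1.

-1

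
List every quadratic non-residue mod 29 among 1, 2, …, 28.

2 3 8 10 11 12 14 15 17 18 19 21 26 27

Square k = 1,…,14 (k and 29−k give the same square):
1²=1, 2²=4, 3²=9, 4²=16, 5²=25, 6²≡7, 7²≡20, 8²≡6, 9²≡23, 10²≡13, 11²≡5, 12²≡28, 13²≡24, 14²≡22 (mod 29).
The residues are {1, 4, 5, 6, 7, 9, 13, 16, 20, 22, 23, 24, 25, 28}; the non-residues are the remaining 14 nonzero classes.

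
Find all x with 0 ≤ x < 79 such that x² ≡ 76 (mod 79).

32, 47

Since 79 ≡ 3 (mod 4), a square root of 76 is 76^((79+1)/4) = 76^20 mod 79.
Repeated squaring: 76^2≡9, 76^4≡2, 76^8≡4, 76^16≡16 (mod 79).
76^20 = 76^(16+4) ≡ 32 (mod 79).
Check: 32² = 1024 ≡ 76 (mod 79). The two roots are 32 and 47.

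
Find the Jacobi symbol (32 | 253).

-1

Pull out 2^5: since 253 ≡ 5 (mod 8), (2/253) = -1, so (2/253)^5 = -1.
Reached (1/253) = 1. Collecting the sign flips along the way, the symbol is -1.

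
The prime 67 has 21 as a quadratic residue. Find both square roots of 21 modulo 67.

Since 67 ≡ 3 (mod 4), a square root of 21 is 21^((67+1)/4) = 21^17 mod 67.
Repeated squaring: 21^2≡39, 21^4≡47, 21^8≡65, 21^16≡4 (mod 67).
21^17 = 21^(16+1) ≡ 17 (mod 67).
Check: 17² = 289 ≡ 21 (mod 67). The two roots are 17 and 50.

17, 50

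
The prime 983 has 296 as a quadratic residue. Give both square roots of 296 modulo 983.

Since 983 ≡ 3 (mod 4), a square root of 296 is 296^((983+1)/4) = 296^246 mod 983.
Repeated squaring: 296^2≡129, 296^4≡913, 296^8≡968, 296^16≡225, 296^32≡492, 296^64≡246, 296^128≡553 (mod 983).
296^246 = 296^(128+64+32+16+4+2) ≡ 669 (mod 983).
Check: 669² = 447561 ≡ 296 (mod 983). The two roots are 314 and 669.

314, 669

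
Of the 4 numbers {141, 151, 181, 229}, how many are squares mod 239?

(141/239) = -1 → non-residue.
(151/239) = -1 → non-residue.
(181/239) = -1 → non-residue.
(229/239) = -1 → non-residue.
Total quadratic residues among the 4: 0.

0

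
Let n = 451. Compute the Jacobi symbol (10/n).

Pull out 2: since 451 ≡ 3 (mod 8), (2/451) = -1.
Reciprocity: 5 ≡ 1 and 451 ≡ 3 (mod 4), so (5/451) = +(451/5).
Reduce top mod 5: now compute (1/5).
Reached (1/5) = 1. Collecting the sign flips along the way, the symbol is -1.

-1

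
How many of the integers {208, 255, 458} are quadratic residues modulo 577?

0

(208/577) = -1 → non-residue.
(255/577) = -1 → non-residue.
(458/577) = -1 → non-residue.
Total quadratic residues among the 3: 0.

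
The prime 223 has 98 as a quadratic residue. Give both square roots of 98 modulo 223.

Since 223 ≡ 3 (mod 4), a square root of 98 is 98^((223+1)/4) = 98^56 mod 223.
Repeated squaring: 98^2≡15, 98^4≡2, 98^8≡4, 98^16≡16, 98^32≡33 (mod 223).
98^56 = 98^(32+16+8) ≡ 105 (mod 223).
Check: 105² = 11025 ≡ 98 (mod 223). The two roots are 105 and 118.

105, 118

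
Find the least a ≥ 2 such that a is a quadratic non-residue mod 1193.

(2/1193) = +1, so 2 is a residue.
(3/1193) = −1, so 3 is the smallest positive non-residue mod 1193.

3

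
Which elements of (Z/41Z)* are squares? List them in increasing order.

1 2 4 5 8 9 10 16 18 20 21 23 25 31 32 33 36 37 39 40

Square k = 1,…,20 (k and 41−k give the same square):
1²=1, 2²=4, 3²=9, 4²=16, 5²=25, 6²=36, 7²≡8, 8²≡23, 9²≡40, 10²≡18, 11²≡39, 12²≡21, 13²≡5, 14²≡32, 15²≡20, 16²≡10, 17²≡2, 18²≡37, 19²≡33, 20²≡31 (mod 41).
So the quadratic residues mod 41 are {1, 2, 4, 5, 8, 9, 10, 16, 18, 20, 21, 23, 25, 31, 32, 33, 36, 37, 39, 40}.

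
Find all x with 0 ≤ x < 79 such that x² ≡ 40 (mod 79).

Since 79 ≡ 3 (mod 4), a square root of 40 is 40^((79+1)/4) = 40^20 mod 79.
Repeated squaring: 40^2≡20, 40^4≡5, 40^8≡25, 40^16≡72 (mod 79).
40^20 = 40^(16+4) ≡ 44 (mod 79).
Check: 44² = 1936 ≡ 40 (mod 79). The two roots are 35 and 44.

35, 44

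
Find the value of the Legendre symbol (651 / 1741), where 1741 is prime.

Reciprocity: 651 ≡ 3 and 1741 ≡ 1 (mod 4), so (651/1741) = +(1741/651).
Reduce top mod 651: now compute (439/651).
Reciprocity: 439 ≡ 3 and 651 ≡ 3 (mod 4), so (439/651) = −(651/439).
Reduce top mod 439: now compute (212/439).
Pull out 2^2: since 439 ≡ 7 (mod 8), (2/439) = +1, so (2/439)^2 = +1.
Reciprocity: 53 ≡ 1 and 439 ≡ 3 (mod 4), so (53/439) = +(439/53).
Reduce top mod 53: now compute (15/53).
Reciprocity: 15 ≡ 3 and 53 ≡ 1 (mod 4), so (15/53) = +(53/15).
Reduce top mod 15: now compute (8/15).
Pull out 2^3: since 15 ≡ 7 (mod 8), (2/15) = +1, so (2/15)^3 = +1.
Reached (1/15) = 1. Collecting the sign flips along the way, the symbol is -1.

-1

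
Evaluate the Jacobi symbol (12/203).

1

Pull out 2^2: since 203 ≡ 3 (mod 8), (2/203) = -1, so (2/203)^2 = +1.
Reciprocity: 3 ≡ 3 and 203 ≡ 3 (mod 4), so (3/203) = −(203/3).
Reduce top mod 3: now compute (2/3).
Pull out 2: since 3 ≡ 3 (mod 8), (2/3) = -1.
Reached (1/3) = 1. Collecting the sign flips along the way, the symbol is +1.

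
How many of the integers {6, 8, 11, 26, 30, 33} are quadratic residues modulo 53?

(6/53) = +1 → QR.
(8/53) = -1 → non-residue.
(11/53) = +1 → QR.
(26/53) = -1 → non-residue.
(30/53) = -1 → non-residue.
(33/53) = -1 → non-residue.
Total quadratic residues among the 6: 2.

2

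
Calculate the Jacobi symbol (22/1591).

1

Pull out 2: since 1591 ≡ 7 (mod 8), (2/1591) = +1.
Reciprocity: 11 ≡ 3 and 1591 ≡ 3 (mod 4), so (11/1591) = −(1591/11).
Reduce top mod 11: now compute (7/11).
Reciprocity: 7 ≡ 3 and 11 ≡ 3 (mod 4), so (7/11) = −(11/7).
Reduce top mod 7: now compute (4/7).
Pull out 2^2: since 7 ≡ 7 (mod 8), (2/7) = +1, so (2/7)^2 = +1.
Reached (1/7) = 1. Collecting the sign flips along the way, the symbol is +1.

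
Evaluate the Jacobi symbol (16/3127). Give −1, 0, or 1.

1

Pull out 2^4: since 3127 ≡ 7 (mod 8), (2/3127) = +1, so (2/3127)^4 = +1.
Reached (1/3127) = 1. Collecting the sign flips along the way, the symbol is +1.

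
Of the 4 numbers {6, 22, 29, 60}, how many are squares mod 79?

1

(6/79) = -1 → non-residue.
(22/79) = +1 → QR.
(29/79) = -1 → non-residue.
(60/79) = -1 → non-residue.
Total quadratic residues among the 4: 1.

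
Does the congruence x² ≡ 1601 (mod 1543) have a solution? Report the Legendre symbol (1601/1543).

1

First reduce: 1601 ≡ 58 (mod 1543).
Pull out 2: since 1543 ≡ 7 (mod 8), (2/1543) = +1.
Reciprocity: 29 ≡ 1 and 1543 ≡ 3 (mod 4), so (29/1543) = +(1543/29).
Reduce top mod 29: now compute (6/29).
Pull out 2: since 29 ≡ 5 (mod 8), (2/29) = -1.
Reciprocity: 3 ≡ 3 and 29 ≡ 1 (mod 4), so (3/29) = +(29/3).
Reduce top mod 3: now compute (2/3).
Pull out 2: since 3 ≡ 3 (mod 8), (2/3) = -1.
Reached (1/3) = 1. Collecting the sign flips along the way, the symbol is +1.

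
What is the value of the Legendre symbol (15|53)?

1

Euler's criterion: (15/53) ≡ 15^26 (mod 53).
15^2 ≡ 13 (mod 53)
15^4 ≡ 10 (mod 53)
15^8 ≡ 47 (mod 53)
15^16 ≡ 36 (mod 53)
15^26 = 15^(16+8+2) ≡ 1 (mod 53).
Result is 1, so (15/53) = 1.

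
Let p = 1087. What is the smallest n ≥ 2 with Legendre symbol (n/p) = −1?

3

(2/1087) = +1, so 2 is a residue.
(3/1087) = −1, so 3 is the smallest positive non-residue mod 1087.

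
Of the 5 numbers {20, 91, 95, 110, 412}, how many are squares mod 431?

4

(20/431) = +1 → QR.
(91/431) = +1 → QR.
(95/431) = +1 → QR.
(110/431) = +1 → QR.
(412/431) = -1 → non-residue.
Total quadratic residues among the 5: 4.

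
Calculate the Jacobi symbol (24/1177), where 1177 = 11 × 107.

Pull out 2^3: since 1177 ≡ 1 (mod 8), (2/1177) = +1, so (2/1177)^3 = +1.
Reciprocity: 3 ≡ 3 and 1177 ≡ 1 (mod 4), so (3/1177) = +(1177/3).
Reduce top mod 3: now compute (1/3).
Reached (1/3) = 1. Collecting the sign flips along the way, the symbol is +1.

1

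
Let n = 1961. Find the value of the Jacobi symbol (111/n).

0

Reciprocity: 111 ≡ 3 and 1961 ≡ 1 (mod 4), so (111/1961) = +(1961/111).
Reduce top mod 111: now compute (74/111).
Pull out 2: since 111 ≡ 7 (mod 8), (2/111) = +1.
Reciprocity: 37 ≡ 1 and 111 ≡ 3 (mod 4), so (37/111) = +(111/37).
Reduce top mod 37: now compute (0/37).
Top reduces to 0: gcd > 1, so the symbol is 0.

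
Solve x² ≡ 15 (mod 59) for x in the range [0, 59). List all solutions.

Since 59 ≡ 3 (mod 4), a square root of 15 is 15^((59+1)/4) = 15^15 mod 59.
Repeated squaring: 15^2≡48, 15^4≡3, 15^8≡9 (mod 59).
15^15 = 15^(8+4+2+1) ≡ 29 (mod 59).
Check: 29² = 841 ≡ 15 (mod 59). The two roots are 29 and 30.

29, 30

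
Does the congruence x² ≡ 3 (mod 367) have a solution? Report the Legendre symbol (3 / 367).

-1

Reciprocity: 3 ≡ 3 and 367 ≡ 3 (mod 4), so (3/367) = −(367/3).
Reduce top mod 3: now compute (1/3).
Reached (1/3) = 1. Collecting the sign flips along the way, the symbol is -1.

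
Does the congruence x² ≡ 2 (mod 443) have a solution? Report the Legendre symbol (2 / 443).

Pull out 2: since 443 ≡ 3 (mod 8), (2/443) = -1.
Reached (1/443) = 1. Collecting the sign flips along the way, the symbol is -1.

-1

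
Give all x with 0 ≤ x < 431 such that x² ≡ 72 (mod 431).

Since 431 ≡ 3 (mod 4), a square root of 72 is 72^((431+1)/4) = 72^108 mod 431.
Repeated squaring: 72^2≡12, 72^4≡144, 72^8≡48, 72^16≡149, 72^32≡220, 72^64≡128 (mod 431).
72^108 = 72^(64+32+8+4) ≡ 165 (mod 431).
Check: 165² = 27225 ≡ 72 (mod 431). The two roots are 165 and 266.

165, 266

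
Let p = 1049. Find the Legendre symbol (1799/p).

First reduce: 1799 ≡ 750 (mod 1049).
Pull out 2: since 1049 ≡ 1 (mod 8), (2/1049) = +1.
Reciprocity: 375 ≡ 3 and 1049 ≡ 1 (mod 4), so (375/1049) = +(1049/375).
Reduce top mod 375: now compute (299/375).
Reciprocity: 299 ≡ 3 and 375 ≡ 3 (mod 4), so (299/375) = −(375/299).
Reduce top mod 299: now compute (76/299).
Pull out 2^2: since 299 ≡ 3 (mod 8), (2/299) = -1, so (2/299)^2 = +1.
Reciprocity: 19 ≡ 3 and 299 ≡ 3 (mod 4), so (19/299) = −(299/19).
Reduce top mod 19: now compute (14/19).
Pull out 2: since 19 ≡ 3 (mod 8), (2/19) = -1.
Reciprocity: 7 ≡ 3 and 19 ≡ 3 (mod 4), so (7/19) = −(19/7).
Reduce top mod 7: now compute (5/7).
Reciprocity: 5 ≡ 1 and 7 ≡ 3 (mod 4), so (5/7) = +(7/5).
Reduce top mod 5: now compute (2/5).
Pull out 2: since 5 ≡ 5 (mod 8), (2/5) = -1.
Reached (1/5) = 1. Collecting the sign flips along the way, the symbol is -1.

-1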